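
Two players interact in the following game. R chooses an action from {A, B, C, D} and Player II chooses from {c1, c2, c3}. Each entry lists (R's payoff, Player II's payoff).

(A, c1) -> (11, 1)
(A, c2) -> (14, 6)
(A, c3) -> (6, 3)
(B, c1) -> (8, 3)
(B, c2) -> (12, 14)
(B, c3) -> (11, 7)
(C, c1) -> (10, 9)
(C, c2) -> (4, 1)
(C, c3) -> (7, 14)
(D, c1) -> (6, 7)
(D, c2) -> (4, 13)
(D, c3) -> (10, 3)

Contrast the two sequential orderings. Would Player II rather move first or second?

first

If R leads: Player II's best replies are A→c2, B→c2, C→c3, D→c2; R's induced payoffs 14, 12, 7, 4; outcome (A, c2), payoffs (14, 6).
If Player II leads: R's best replies are c1→A, c2→A, c3→B; Player II's induced payoffs 1, 6, 7; outcome (B, c3), payoffs (11, 7).
Player II gets 7 moving first and 6 moving second, so Player II prefers to move first.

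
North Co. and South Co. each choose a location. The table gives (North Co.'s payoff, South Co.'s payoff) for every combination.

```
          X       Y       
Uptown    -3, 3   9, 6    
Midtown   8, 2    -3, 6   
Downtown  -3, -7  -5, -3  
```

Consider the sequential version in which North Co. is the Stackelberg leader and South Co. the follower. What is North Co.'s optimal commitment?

Work backward from South Co.'s decision.
- Uptown: South Co. compares 3, 6 and picks Y; North Co. would get 9.
- Midtown: South Co. compares 2, 6 and picks Y; North Co. would get -3.
- Downtown: South Co. compares -7, -3 and picks Y; North Co. would get -5.
Among 9, -3, -5, the best is 9 at Uptown. Subgame-perfect outcome: (Uptown, Y) with payoffs (9, 6).

Uptown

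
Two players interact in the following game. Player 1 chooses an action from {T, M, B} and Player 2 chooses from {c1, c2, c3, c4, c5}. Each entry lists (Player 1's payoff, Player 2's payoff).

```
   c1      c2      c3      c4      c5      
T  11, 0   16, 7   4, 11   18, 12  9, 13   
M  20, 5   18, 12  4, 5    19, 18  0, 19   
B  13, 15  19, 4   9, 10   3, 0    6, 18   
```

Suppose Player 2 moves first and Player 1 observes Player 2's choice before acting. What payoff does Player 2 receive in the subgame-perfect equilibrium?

18

Work backward from Player 1's decision.
- c1: Player 1 compares 11, 20, 13 and picks M; Player 2 would get 5.
- c2: Player 1 compares 16, 18, 19 and picks B; Player 2 would get 4.
- c3: Player 1 compares 4, 4, 9 and picks B; Player 2 would get 10.
- c4: Player 1 compares 18, 19, 3 and picks M; Player 2 would get 18.
- c5: Player 1 compares 9, 0, 6 and picks T; Player 2 would get 13.
Maximizing over 5, 4, 10, 18, 13, Player 2 chooses c4. Subgame-perfect outcome: (M, c4) with payoffs (19, 18).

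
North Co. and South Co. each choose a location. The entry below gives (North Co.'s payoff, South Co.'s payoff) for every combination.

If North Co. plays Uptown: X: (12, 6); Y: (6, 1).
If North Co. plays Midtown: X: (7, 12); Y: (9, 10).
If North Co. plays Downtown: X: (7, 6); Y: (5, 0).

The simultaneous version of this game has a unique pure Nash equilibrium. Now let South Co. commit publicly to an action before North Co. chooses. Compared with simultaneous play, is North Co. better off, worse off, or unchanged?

worse off

Solve by backward induction (South Co. leads).
- X: BR = Uptown, leader payoff 6.
- Y: BR = Midtown, leader payoff 10.
South Co.'s induced payoffs are 6, 10, so South Co. commits to Y. Subgame-perfect outcome: (Midtown, Y) with payoffs (9, 10).
Under simultaneous play:
North Co.'s best replies: X→Uptown; Y→Midtown.
South Co.'s best replies: Uptown→X; Midtown→X; Downtown→X.
The unique mutual best reply is (Uptown, X), giving (12, 6).
North Co. earns 9 sequentially versus 12 at the Nash outcome: worse off.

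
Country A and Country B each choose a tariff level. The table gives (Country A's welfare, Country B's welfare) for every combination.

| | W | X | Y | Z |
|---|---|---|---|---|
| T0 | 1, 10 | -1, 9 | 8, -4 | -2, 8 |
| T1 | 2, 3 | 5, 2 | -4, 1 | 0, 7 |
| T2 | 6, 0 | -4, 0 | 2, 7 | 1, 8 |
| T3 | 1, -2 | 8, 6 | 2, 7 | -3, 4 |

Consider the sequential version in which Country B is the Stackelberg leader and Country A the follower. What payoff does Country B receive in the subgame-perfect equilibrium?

8

Backward induction with Country B moving first.
- W: BR = T2, leader payoff 0.
- X: BR = T3, leader payoff 6.
- Y: BR = T0, leader payoff -4.
- Z: BR = T2, leader payoff 8.
Country B's induced payoffs are 0, 6, -4, 8, so Country B commits to Z. Subgame-perfect outcome: (T2, Z) with payoffs (1, 8).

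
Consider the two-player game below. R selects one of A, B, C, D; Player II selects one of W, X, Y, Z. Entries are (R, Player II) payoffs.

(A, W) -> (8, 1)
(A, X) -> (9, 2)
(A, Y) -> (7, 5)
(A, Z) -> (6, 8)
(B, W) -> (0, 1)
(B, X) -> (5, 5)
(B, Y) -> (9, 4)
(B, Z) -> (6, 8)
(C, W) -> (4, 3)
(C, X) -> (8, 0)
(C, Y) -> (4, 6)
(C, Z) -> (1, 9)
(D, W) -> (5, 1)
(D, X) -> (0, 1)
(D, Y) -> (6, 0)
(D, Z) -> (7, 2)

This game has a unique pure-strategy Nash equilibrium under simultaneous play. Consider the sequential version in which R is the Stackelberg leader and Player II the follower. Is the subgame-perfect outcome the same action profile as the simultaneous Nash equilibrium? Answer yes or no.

yes

Player II best-responds to each possible R move:
- A: Player II compares 1, 2, 5, 8 and picks Z; R would get 6.
- B: Player II compares 1, 5, 4, 8 and picks Z; R would get 6.
- C: Player II compares 3, 0, 6, 9 and picks Z; R would get 1.
- D: Player II compares 1, 1, 0, 2 and picks Z; R would get 7.
R's induced payoffs are 6, 6, 1, 7, so R commits to D. Subgame-perfect outcome: (D, Z) with payoffs (7, 2).
Now find the simultaneous Nash equilibrium.
R's best replies: W→A; X→A; Y→B; Z→D.
Player II's best replies: A→Z; B→Z; C→Z; D→Z.
The unique mutual best reply is (D, Z), giving (7, 2).
Sequential outcome (D, Z) coincides with the Nash profile (D, Z).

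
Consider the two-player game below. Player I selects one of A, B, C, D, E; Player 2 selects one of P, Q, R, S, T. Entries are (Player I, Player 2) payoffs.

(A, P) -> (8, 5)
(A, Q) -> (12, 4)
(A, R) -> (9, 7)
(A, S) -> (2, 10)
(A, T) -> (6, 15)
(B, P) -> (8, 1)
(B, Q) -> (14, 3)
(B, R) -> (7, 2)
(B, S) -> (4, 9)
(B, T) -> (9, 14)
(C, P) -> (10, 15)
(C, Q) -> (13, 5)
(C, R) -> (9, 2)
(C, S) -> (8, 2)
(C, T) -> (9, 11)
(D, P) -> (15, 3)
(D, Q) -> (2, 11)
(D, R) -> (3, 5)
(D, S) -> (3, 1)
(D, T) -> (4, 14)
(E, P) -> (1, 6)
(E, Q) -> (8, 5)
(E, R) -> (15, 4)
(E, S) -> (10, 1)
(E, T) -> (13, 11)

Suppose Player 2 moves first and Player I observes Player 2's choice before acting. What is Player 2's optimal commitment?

Backward induction with Player 2 moving first.
- P: BR = D, leader payoff 3.
- Q: BR = B, leader payoff 3.
- R: BR = E, leader payoff 4.
- S: BR = E, leader payoff 1.
- T: BR = E, leader payoff 11.
Among 3, 3, 4, 1, 11, the best is 11 at T. Subgame-perfect outcome: (E, T) with payoffs (13, 11).

T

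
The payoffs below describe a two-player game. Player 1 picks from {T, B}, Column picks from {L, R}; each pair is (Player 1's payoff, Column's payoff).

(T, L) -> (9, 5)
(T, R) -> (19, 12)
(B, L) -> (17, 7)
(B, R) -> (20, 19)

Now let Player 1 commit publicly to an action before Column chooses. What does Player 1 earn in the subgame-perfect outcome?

Solve by backward induction (Player 1 leads).
- T → Column plays R (best of 5, 12); Player 1 gets 19.
- B → Column plays R (best of 7, 19); Player 1 gets 20.
Player 1's induced payoffs are 19, 20, so Player 1 commits to B. Subgame-perfect outcome: (B, R) with payoffs (20, 19).

20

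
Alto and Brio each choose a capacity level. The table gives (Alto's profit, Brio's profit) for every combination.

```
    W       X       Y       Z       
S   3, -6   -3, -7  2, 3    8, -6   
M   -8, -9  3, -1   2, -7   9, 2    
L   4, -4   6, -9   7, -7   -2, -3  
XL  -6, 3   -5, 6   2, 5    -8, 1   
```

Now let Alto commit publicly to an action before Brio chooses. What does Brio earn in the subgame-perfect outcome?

2

Brio best-responds to each possible Alto move:
- S: BR = Y, leader payoff 2.
- M: BR = Z, leader payoff 9.
- L: BR = Z, leader payoff -2.
- XL: BR = X, leader payoff -5.
Among 2, 9, -2, -5, the best is 9 at M. Subgame-perfect outcome: (M, Z) with payoffs (9, 2).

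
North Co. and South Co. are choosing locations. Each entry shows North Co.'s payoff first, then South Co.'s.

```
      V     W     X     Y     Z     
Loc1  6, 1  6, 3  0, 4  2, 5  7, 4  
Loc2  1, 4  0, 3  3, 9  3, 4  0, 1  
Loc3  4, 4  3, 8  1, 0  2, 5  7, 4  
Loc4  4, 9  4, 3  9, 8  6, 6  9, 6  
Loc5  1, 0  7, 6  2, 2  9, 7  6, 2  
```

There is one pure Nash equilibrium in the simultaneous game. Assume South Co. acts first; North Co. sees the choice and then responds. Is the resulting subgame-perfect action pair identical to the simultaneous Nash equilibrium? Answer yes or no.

no

North Co. best-responds to each possible South Co. move:
- V → North Co. plays Loc1 (best of 6, 1, 4, 4, 1); South Co. gets 1.
- W → North Co. plays Loc5 (best of 6, 0, 3, 4, 7); South Co. gets 6.
- X → North Co. plays Loc4 (best of 0, 3, 1, 9, 2); South Co. gets 8.
- Y → North Co. plays Loc5 (best of 2, 3, 2, 6, 9); South Co. gets 7.
- Z → North Co. plays Loc4 (best of 7, 0, 7, 9, 6); South Co. gets 6.
Among 1, 6, 8, 7, 6, the best is 8 at X. Subgame-perfect outcome: (Loc4, X) with payoffs (9, 8).
Now find the simultaneous Nash equilibrium.
North Co.'s best replies: V→Loc1; W→Loc5; X→Loc4; Y→Loc5; Z→Loc4.
South Co.'s best replies: Loc1→Y; Loc2→X; Loc3→W; Loc4→V; Loc5→Y.
The unique mutual best reply is (Loc5, Y), giving (9, 7).
Sequential outcome (Loc4, X) differs from the Nash profile (Loc5, Y).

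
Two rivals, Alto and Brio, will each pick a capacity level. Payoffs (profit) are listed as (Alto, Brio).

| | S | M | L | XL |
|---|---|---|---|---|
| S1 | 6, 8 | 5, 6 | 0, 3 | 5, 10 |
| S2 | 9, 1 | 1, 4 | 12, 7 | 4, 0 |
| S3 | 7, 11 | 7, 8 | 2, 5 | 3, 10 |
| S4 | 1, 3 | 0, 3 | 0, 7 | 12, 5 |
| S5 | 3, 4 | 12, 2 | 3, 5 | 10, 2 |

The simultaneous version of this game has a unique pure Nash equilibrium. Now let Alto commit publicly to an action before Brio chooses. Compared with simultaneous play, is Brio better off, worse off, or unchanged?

Work backward from Brio's decision.
- S1 → Brio plays XL (best of 8, 6, 3, 10); Alto gets 5.
- S2 → Brio plays L (best of 1, 4, 7, 0); Alto gets 12.
- S3 → Brio plays S (best of 11, 8, 5, 10); Alto gets 7.
- S4 → Brio plays L (best of 3, 3, 7, 5); Alto gets 0.
- S5 → Brio plays L (best of 4, 2, 5, 2); Alto gets 3.
Alto's induced payoffs are 5, 12, 7, 0, 3, so Alto commits to S2. Subgame-perfect outcome: (S2, L) with payoffs (12, 7).
Now find the simultaneous Nash equilibrium.
Alto's best replies: S→S2; M→S5; L→S2; XL→S4.
Brio's best replies: S1→XL; S2→L; S3→S; S4→L; S5→L.
The unique mutual best reply is (S2, L), giving (12, 7).
Brio earns 7 sequentially versus 7 at the Nash outcome: unchanged.

unchanged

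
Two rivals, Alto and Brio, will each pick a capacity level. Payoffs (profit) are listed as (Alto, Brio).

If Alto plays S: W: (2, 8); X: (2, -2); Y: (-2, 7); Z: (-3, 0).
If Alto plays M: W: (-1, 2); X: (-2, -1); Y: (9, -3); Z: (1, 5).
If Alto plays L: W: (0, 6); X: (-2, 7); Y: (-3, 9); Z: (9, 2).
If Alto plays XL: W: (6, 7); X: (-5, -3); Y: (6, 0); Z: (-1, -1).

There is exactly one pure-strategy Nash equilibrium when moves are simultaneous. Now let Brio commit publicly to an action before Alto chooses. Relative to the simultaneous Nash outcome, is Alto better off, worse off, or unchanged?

Alto best-responds to each possible Brio move:
- W → Alto plays XL (best of 2, -1, 0, 6); Brio gets 7.
- X → Alto plays S (best of 2, -2, -2, -5); Brio gets -2.
- Y → Alto plays M (best of -2, 9, -3, 6); Brio gets -3.
- Z → Alto plays L (best of -3, 1, 9, -1); Brio gets 2.
Among 7, -2, -3, 2, the best is 7 at W. Subgame-perfect outcome: (XL, W) with payoffs (6, 7).
Now find the simultaneous Nash equilibrium.
Alto's best replies: W→XL; X→S; Y→M; Z→L.
Brio's best replies: S→W; M→Z; L→Y; XL→W.
The unique mutual best reply is (XL, W), giving (6, 7).
Alto earns 6 sequentially versus 6 at the Nash outcome: unchanged.

unchanged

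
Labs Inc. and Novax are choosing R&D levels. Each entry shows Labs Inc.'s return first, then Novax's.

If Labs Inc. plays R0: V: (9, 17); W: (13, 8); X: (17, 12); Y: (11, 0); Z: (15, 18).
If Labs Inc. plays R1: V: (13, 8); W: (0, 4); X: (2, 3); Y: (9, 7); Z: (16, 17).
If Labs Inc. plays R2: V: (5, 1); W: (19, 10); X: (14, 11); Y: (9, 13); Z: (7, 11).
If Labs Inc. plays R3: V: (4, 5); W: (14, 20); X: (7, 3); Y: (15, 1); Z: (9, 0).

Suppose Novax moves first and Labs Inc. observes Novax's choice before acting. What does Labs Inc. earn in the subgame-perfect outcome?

Work backward from Labs Inc.'s decision.
- V: Labs Inc. compares 9, 13, 5, 4 and picks R1; Novax would get 8.
- W: Labs Inc. compares 13, 0, 19, 14 and picks R2; Novax would get 10.
- X: Labs Inc. compares 17, 2, 14, 7 and picks R0; Novax would get 12.
- Y: Labs Inc. compares 11, 9, 9, 15 and picks R3; Novax would get 1.
- Z: Labs Inc. compares 15, 16, 7, 9 and picks R1; Novax would get 17.
Novax's induced payoffs are 8, 10, 12, 1, 17, so Novax commits to Z. Subgame-perfect outcome: (R1, Z) with payoffs (16, 17).

16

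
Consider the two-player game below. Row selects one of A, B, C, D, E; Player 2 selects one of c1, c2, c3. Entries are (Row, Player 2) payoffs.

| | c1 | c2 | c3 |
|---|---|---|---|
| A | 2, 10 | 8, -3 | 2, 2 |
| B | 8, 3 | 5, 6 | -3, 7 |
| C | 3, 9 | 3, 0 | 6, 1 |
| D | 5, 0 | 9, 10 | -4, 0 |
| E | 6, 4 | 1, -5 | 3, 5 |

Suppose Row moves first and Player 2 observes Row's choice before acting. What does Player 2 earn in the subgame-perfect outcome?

Player 2 best-responds to each possible Row move:
- A: Player 2 compares 10, -3, 2 and picks c1; Row would get 2.
- B: Player 2 compares 3, 6, 7 and picks c3; Row would get -3.
- C: Player 2 compares 9, 0, 1 and picks c1; Row would get 3.
- D: Player 2 compares 0, 10, 0 and picks c2; Row would get 9.
- E: Player 2 compares 4, -5, 5 and picks c3; Row would get 3.
Row's induced payoffs are 2, -3, 3, 9, 3, so Row commits to D. Subgame-perfect outcome: (D, c2) with payoffs (9, 10).

10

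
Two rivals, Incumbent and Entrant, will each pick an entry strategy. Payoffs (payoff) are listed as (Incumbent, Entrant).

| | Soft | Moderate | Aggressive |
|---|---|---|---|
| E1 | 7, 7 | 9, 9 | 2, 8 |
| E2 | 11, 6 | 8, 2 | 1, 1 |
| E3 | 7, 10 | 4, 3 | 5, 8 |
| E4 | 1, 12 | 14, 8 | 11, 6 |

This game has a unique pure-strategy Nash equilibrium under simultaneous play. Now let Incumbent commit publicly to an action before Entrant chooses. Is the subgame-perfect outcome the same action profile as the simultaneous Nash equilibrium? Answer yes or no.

Backward induction with Incumbent moving first.
- E1: BR = Moderate, leader payoff 9.
- E2: BR = Soft, leader payoff 11.
- E3: BR = Soft, leader payoff 7.
- E4: BR = Soft, leader payoff 1.
Maximizing over 9, 11, 7, 1, Incumbent chooses E2. Subgame-perfect outcome: (E2, Soft) with payoffs (11, 6).
Under simultaneous play:
Incumbent's best replies: Soft→E2; Moderate→E4; Aggressive→E4.
Entrant's best replies: E1→Moderate; E2→Soft; E3→Soft; E4→Soft.
Only (E2, Soft) has each player best-responding; Nash payoffs (11, 6).
Sequential outcome (E2, Soft) coincides with the Nash profile (E2, Soft).

yes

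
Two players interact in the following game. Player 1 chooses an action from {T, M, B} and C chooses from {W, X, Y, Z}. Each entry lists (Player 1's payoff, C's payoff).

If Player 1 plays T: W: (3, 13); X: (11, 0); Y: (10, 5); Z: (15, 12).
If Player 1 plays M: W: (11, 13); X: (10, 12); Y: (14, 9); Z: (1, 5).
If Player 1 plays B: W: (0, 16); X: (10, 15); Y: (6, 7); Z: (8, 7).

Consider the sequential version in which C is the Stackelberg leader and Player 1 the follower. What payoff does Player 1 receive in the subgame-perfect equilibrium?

Solve by backward induction (C leads).
- W: Player 1 compares 3, 11, 0 and picks M; C would get 13.
- X: Player 1 compares 11, 10, 10 and picks T; C would get 0.
- Y: Player 1 compares 10, 14, 6 and picks M; C would get 9.
- Z: Player 1 compares 15, 1, 8 and picks T; C would get 12.
Among 13, 0, 9, 12, the best is 13 at W. Subgame-perfect outcome: (M, W) with payoffs (11, 13).

11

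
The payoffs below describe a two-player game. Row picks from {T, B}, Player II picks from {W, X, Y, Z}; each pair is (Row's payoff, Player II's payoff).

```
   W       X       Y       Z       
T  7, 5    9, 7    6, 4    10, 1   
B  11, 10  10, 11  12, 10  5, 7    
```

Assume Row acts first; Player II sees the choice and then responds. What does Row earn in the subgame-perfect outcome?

10

Work backward from Player II's decision.
- T → Player II plays X (best of 5, 7, 4, 1); Row gets 9.
- B → Player II plays X (best of 10, 11, 10, 7); Row gets 10.
Maximizing over 9, 10, Row chooses B. Subgame-perfect outcome: (B, X) with payoffs (10, 11).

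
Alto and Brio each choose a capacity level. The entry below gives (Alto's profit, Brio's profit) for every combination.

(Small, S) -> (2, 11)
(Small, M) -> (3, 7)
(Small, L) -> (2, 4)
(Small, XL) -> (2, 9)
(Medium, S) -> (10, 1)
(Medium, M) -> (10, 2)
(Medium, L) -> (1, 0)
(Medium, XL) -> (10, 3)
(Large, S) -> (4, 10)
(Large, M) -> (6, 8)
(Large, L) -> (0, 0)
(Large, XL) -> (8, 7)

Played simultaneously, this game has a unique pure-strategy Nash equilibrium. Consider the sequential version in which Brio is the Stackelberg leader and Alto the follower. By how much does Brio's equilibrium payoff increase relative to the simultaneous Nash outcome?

1

Backward induction with Brio moving first.
- S: Alto compares 2, 10, 4 and picks Medium; Brio would get 1.
- M: Alto compares 3, 10, 6 and picks Medium; Brio would get 2.
- L: Alto compares 2, 1, 0 and picks Small; Brio would get 4.
- XL: Alto compares 2, 10, 8 and picks Medium; Brio would get 3.
Brio's induced payoffs are 1, 2, 4, 3, so Brio commits to L. Subgame-perfect outcome: (Small, L) with payoffs (2, 4).
Under simultaneous play:
Alto's best replies: S→Medium; M→Medium; L→Small; XL→Medium.
Brio's best replies: Small→S; Medium→XL; Large→S.
Only (Medium, XL) has each player best-responding; Nash payoffs (10, 3).
Brio's commitment gain: 4 − 3 = 1.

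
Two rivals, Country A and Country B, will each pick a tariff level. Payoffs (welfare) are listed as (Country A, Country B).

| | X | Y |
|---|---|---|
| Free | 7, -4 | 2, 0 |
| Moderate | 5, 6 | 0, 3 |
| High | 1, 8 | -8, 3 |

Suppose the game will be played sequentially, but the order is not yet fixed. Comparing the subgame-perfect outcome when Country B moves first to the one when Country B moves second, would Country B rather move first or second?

If Country A leads: Country B's best replies are Free→Y, Moderate→X, High→X; Country A's induced payoffs 2, 5, 1; outcome (Moderate, X), payoffs (5, 6).
If Country B leads: Country A's best replies are X→Free, Y→Free; Country B's induced payoffs -4, 0; outcome (Free, Y), payoffs (2, 0).
Country B gets 0 moving first and 6 moving second, so Country B prefers to move second.

second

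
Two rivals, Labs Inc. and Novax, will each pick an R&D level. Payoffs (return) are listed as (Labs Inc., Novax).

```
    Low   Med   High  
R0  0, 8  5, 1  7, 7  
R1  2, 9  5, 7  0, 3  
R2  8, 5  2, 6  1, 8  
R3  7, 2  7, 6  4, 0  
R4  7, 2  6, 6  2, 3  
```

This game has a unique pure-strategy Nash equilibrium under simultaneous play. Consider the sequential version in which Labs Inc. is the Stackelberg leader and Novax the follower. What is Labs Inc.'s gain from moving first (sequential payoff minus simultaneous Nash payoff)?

0

Work backward from Novax's decision.
- R0: BR = Low, leader payoff 0.
- R1: BR = Low, leader payoff 2.
- R2: BR = High, leader payoff 1.
- R3: BR = Med, leader payoff 7.
- R4: BR = Med, leader payoff 6.
Labs Inc.'s induced payoffs are 0, 2, 1, 7, 6, so Labs Inc. commits to R3. Subgame-perfect outcome: (R3, Med) with payoffs (7, 6).
Now find the simultaneous Nash equilibrium.
Labs Inc.'s best replies: Low→R2; Med→R3; High→R0.
Novax's best replies: R0→Low; R1→Low; R2→High; R3→Med; R4→Med.
The unique mutual best reply is (R3, Med), giving (7, 6).
Labs Inc.'s commitment gain: 7 − 7 = 0.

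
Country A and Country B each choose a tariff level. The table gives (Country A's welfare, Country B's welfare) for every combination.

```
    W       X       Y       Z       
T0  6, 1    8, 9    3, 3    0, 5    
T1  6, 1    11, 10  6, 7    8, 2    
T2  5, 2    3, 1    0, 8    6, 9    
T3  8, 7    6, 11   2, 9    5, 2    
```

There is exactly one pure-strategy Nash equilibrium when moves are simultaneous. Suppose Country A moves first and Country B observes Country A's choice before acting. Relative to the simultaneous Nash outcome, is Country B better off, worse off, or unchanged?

unchanged

Country B best-responds to each possible Country A move:
- T0: Country B compares 1, 9, 3, 5 and picks X; Country A would get 8.
- T1: Country B compares 1, 10, 7, 2 and picks X; Country A would get 11.
- T2: Country B compares 2, 1, 8, 9 and picks Z; Country A would get 6.
- T3: Country B compares 7, 11, 9, 2 and picks X; Country A would get 6.
Country A's induced payoffs are 8, 11, 6, 6, so Country A commits to T1. Subgame-perfect outcome: (T1, X) with payoffs (11, 10).
For the simultaneous game, intersect best replies.
Country A's best replies: W→T3; X→T1; Y→T1; Z→T1.
Country B's best replies: T0→X; T1→X; T2→Z; T3→X.
The unique mutual best reply is (T1, X), giving (11, 10).
Country B earns 10 sequentially versus 10 at the Nash outcome: unchanged.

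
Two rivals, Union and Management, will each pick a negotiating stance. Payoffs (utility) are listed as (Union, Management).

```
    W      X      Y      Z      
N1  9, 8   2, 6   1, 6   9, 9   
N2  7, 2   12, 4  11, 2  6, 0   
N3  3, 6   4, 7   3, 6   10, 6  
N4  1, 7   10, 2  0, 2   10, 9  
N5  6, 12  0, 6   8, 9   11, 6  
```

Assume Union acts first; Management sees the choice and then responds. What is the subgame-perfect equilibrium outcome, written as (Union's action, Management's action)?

Work backward from Management's decision.
- N1 → Management plays Z (best of 8, 6, 6, 9); Union gets 9.
- N2 → Management plays X (best of 2, 4, 2, 0); Union gets 12.
- N3 → Management plays X (best of 6, 7, 6, 6); Union gets 4.
- N4 → Management plays Z (best of 7, 2, 2, 9); Union gets 10.
- N5 → Management plays W (best of 12, 6, 9, 6); Union gets 6.
Union's induced payoffs are 9, 12, 4, 10, 6, so Union commits to N2. Subgame-perfect outcome: (N2, X) with payoffs (12, 4).

(N2, X)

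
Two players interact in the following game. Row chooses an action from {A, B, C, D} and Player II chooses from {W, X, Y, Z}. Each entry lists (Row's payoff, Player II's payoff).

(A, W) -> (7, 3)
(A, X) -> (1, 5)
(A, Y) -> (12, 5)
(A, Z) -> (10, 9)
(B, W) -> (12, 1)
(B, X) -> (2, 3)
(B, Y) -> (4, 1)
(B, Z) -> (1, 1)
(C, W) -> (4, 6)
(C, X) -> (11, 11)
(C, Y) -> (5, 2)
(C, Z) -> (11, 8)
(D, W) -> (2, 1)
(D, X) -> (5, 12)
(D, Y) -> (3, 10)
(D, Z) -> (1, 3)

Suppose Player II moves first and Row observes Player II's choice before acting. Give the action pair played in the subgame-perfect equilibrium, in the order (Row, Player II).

Solve by backward induction (Player II leads).
- W: BR = B, leader payoff 1.
- X: BR = C, leader payoff 11.
- Y: BR = A, leader payoff 5.
- Z: BR = C, leader payoff 8.
Among 1, 11, 5, 8, the best is 11 at X. Subgame-perfect outcome: (C, X) with payoffs (11, 11).

(C, X)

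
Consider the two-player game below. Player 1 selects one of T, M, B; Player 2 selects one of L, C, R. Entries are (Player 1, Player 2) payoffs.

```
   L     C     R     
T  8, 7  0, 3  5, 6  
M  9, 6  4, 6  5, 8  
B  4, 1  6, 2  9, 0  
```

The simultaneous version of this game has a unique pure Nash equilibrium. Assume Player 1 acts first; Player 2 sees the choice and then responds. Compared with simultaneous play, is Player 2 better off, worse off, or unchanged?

better off

Solve by backward induction (Player 1 leads).
- T: BR = L, leader payoff 8.
- M: BR = R, leader payoff 5.
- B: BR = C, leader payoff 6.
Maximizing over 8, 5, 6, Player 1 chooses T. Subgame-perfect outcome: (T, L) with payoffs (8, 7).
Now find the simultaneous Nash equilibrium.
Player 1's best replies: L→M; C→B; R→B.
Player 2's best replies: T→L; M→R; B→C.
The unique mutual best reply is (B, C), giving (6, 2).
Player 2 earns 7 sequentially versus 2 at the Nash outcome: better off.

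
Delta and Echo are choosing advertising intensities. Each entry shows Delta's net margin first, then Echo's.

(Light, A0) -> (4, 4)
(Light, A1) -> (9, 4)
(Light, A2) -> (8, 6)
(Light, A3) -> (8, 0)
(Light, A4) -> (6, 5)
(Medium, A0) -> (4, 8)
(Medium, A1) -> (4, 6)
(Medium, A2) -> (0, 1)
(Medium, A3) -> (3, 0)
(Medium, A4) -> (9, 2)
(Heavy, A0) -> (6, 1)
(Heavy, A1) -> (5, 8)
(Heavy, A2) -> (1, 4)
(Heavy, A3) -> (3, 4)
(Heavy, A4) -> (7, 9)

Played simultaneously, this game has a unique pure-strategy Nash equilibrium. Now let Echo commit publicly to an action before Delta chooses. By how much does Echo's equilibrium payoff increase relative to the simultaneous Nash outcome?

Solve by backward induction (Echo leads).
- A0 → Delta plays Heavy (best of 4, 4, 6); Echo gets 1.
- A1 → Delta plays Light (best of 9, 4, 5); Echo gets 4.
- A2 → Delta plays Light (best of 8, 0, 1); Echo gets 6.
- A3 → Delta plays Light (best of 8, 3, 3); Echo gets 0.
- A4 → Delta plays Medium (best of 6, 9, 7); Echo gets 2.
Among 1, 4, 6, 0, 2, the best is 6 at A2. Subgame-perfect outcome: (Light, A2) with payoffs (8, 6).
Now find the simultaneous Nash equilibrium.
Delta's best replies: A0→Heavy; A1→Light; A2→Light; A3→Light; A4→Medium.
Echo's best replies: Light→A2; Medium→A0; Heavy→A4.
The unique mutual best reply is (Light, A2), giving (8, 6).
Echo's commitment gain: 6 − 6 = 0.

0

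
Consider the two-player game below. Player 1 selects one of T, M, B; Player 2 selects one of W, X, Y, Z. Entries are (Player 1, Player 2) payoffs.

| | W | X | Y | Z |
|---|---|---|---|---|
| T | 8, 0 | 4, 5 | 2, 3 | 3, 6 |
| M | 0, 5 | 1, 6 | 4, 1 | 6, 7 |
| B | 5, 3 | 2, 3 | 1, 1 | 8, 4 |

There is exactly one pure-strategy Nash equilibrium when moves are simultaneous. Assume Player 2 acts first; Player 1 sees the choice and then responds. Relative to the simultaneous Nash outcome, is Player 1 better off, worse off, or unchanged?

worse off

Solve by backward induction (Player 2 leads).
- W: BR = T, leader payoff 0.
- X: BR = T, leader payoff 5.
- Y: BR = M, leader payoff 1.
- Z: BR = B, leader payoff 4.
Player 2's induced payoffs are 0, 5, 1, 4, so Player 2 commits to X. Subgame-perfect outcome: (T, X) with payoffs (4, 5).
For the simultaneous game, intersect best replies.
Player 1's best replies: W→T; X→T; Y→M; Z→B.
Player 2's best replies: T→Z; M→Z; B→Z.
The unique mutual best reply is (B, Z), giving (8, 4).
Player 1 earns 4 sequentially versus 8 at the Nash outcome: worse off.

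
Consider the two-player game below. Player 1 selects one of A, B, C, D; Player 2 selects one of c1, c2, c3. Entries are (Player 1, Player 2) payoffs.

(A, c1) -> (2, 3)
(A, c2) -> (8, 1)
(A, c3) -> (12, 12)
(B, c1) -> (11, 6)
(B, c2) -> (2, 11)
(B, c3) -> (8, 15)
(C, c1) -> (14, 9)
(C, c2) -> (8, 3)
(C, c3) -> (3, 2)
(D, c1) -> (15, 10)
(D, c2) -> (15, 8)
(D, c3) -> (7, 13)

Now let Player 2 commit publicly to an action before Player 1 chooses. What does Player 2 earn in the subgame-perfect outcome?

12

Backward induction with Player 2 moving first.
- c1 → Player 1 plays D (best of 2, 11, 14, 15); Player 2 gets 10.
- c2 → Player 1 plays D (best of 8, 2, 8, 15); Player 2 gets 8.
- c3 → Player 1 plays A (best of 12, 8, 3, 7); Player 2 gets 12.
Among 10, 8, 12, the best is 12 at c3. Subgame-perfect outcome: (A, c3) with payoffs (12, 12).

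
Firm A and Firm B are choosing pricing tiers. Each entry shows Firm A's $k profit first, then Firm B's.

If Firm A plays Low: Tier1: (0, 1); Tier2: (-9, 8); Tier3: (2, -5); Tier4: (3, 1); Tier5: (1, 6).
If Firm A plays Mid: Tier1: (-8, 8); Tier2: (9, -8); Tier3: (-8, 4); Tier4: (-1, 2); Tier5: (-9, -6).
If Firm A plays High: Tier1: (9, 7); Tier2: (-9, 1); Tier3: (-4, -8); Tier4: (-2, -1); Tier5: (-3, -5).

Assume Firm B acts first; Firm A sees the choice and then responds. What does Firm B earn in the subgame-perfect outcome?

7

Firm A best-responds to each possible Firm B move:
- Tier1: Firm A compares 0, -8, 9 and picks High; Firm B would get 7.
- Tier2: Firm A compares -9, 9, -9 and picks Mid; Firm B would get -8.
- Tier3: Firm A compares 2, -8, -4 and picks Low; Firm B would get -5.
- Tier4: Firm A compares 3, -1, -2 and picks Low; Firm B would get 1.
- Tier5: Firm A compares 1, -9, -3 and picks Low; Firm B would get 6.
Among 7, -8, -5, 1, 6, the best is 7 at Tier1. Subgame-perfect outcome: (High, Tier1) with payoffs (9, 7).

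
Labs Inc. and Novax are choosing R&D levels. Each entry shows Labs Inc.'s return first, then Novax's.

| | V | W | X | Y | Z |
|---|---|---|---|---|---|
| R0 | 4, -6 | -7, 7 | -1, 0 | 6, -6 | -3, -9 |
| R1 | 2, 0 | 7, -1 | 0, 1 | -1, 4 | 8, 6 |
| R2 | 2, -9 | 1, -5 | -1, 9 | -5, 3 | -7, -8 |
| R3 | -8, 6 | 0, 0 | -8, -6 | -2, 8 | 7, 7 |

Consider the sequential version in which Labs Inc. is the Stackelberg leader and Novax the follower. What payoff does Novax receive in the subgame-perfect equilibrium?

6

Backward induction with Labs Inc. moving first.
- R0: BR = W, leader payoff -7.
- R1: BR = Z, leader payoff 8.
- R2: BR = X, leader payoff -1.
- R3: BR = Y, leader payoff -2.
Maximizing over -7, 8, -1, -2, Labs Inc. chooses R1. Subgame-perfect outcome: (R1, Z) with payoffs (8, 6).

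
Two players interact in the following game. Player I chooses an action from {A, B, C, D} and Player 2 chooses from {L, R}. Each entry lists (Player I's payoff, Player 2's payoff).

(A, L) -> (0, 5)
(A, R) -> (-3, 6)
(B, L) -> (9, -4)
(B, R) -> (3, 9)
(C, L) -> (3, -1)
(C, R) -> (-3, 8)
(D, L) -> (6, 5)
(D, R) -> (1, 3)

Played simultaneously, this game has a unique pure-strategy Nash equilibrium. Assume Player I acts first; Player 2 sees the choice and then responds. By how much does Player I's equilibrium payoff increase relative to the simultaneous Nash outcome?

3

Backward induction with Player I moving first.
- A → Player 2 plays R (best of 5, 6); Player I gets -3.
- B → Player 2 plays R (best of -4, 9); Player I gets 3.
- C → Player 2 plays R (best of -1, 8); Player I gets -3.
- D → Player 2 plays L (best of 5, 3); Player I gets 6.
Among -3, 3, -3, 6, the best is 6 at D. Subgame-perfect outcome: (D, L) with payoffs (6, 5).
For the simultaneous game, intersect best replies.
Player I's best replies: L→B; R→B.
Player 2's best replies: A→R; B→R; C→R; D→L.
The unique mutual best reply is (B, R), giving (3, 9).
Player I's commitment gain: 6 − 3 = 3.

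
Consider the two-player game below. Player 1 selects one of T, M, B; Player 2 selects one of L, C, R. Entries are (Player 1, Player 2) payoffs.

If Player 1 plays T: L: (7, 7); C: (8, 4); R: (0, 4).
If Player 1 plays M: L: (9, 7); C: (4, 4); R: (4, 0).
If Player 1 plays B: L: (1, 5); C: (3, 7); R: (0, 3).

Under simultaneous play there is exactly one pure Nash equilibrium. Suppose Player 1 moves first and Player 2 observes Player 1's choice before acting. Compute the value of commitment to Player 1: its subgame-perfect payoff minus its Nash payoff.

Work backward from Player 2's decision.
- T: BR = L, leader payoff 7.
- M: BR = L, leader payoff 9.
- B: BR = C, leader payoff 3.
Maximizing over 7, 9, 3, Player 1 chooses M. Subgame-perfect outcome: (M, L) with payoffs (9, 7).
For the simultaneous game, intersect best replies.
Player 1's best replies: L→M; C→T; R→M.
Player 2's best replies: T→L; M→L; B→C.
The unique mutual best reply is (M, L), giving (9, 7).
Player 1's commitment gain: 9 − 9 = 0.

0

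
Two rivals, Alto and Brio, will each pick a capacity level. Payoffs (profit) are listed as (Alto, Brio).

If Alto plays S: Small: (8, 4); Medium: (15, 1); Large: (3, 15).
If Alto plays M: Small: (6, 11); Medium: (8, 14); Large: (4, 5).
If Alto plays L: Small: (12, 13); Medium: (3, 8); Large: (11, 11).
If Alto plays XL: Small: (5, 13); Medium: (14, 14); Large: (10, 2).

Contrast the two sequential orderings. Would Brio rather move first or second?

If Alto leads: Brio's best replies are S→Large, M→Medium, L→Small, XL→Medium; Alto's induced payoffs 3, 8, 12, 14; outcome (XL, Medium), payoffs (14, 14).
If Brio leads: Alto's best replies are Small→L, Medium→S, Large→L; Brio's induced payoffs 13, 1, 11; outcome (L, Small), payoffs (12, 13).
Brio gets 13 moving first and 14 moving second, so Brio prefers to move second.

second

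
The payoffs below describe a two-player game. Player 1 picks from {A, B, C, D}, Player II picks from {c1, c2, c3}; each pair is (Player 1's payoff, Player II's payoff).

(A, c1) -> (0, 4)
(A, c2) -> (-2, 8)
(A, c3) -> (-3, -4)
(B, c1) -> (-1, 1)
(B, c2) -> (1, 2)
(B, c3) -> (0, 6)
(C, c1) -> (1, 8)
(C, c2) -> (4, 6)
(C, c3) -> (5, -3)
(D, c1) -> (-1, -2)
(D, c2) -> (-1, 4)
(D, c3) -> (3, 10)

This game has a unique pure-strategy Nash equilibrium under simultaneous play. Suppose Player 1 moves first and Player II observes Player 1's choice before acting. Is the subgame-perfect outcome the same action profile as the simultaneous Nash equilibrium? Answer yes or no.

Backward induction with Player 1 moving first.
- A: Player II compares 4, 8, -4 and picks c2; Player 1 would get -2.
- B: Player II compares 1, 2, 6 and picks c3; Player 1 would get 0.
- C: Player II compares 8, 6, -3 and picks c1; Player 1 would get 1.
- D: Player II compares -2, 4, 10 and picks c3; Player 1 would get 3.
Maximizing over -2, 0, 1, 3, Player 1 chooses D. Subgame-perfect outcome: (D, c3) with payoffs (3, 10).
Now find the simultaneous Nash equilibrium.
Player 1's best replies: c1→C; c2→C; c3→C.
Player II's best replies: A→c2; B→c3; C→c1; D→c3.
The unique mutual best reply is (C, c1), giving (1, 8).
Sequential outcome (D, c3) differs from the Nash profile (C, c1).

no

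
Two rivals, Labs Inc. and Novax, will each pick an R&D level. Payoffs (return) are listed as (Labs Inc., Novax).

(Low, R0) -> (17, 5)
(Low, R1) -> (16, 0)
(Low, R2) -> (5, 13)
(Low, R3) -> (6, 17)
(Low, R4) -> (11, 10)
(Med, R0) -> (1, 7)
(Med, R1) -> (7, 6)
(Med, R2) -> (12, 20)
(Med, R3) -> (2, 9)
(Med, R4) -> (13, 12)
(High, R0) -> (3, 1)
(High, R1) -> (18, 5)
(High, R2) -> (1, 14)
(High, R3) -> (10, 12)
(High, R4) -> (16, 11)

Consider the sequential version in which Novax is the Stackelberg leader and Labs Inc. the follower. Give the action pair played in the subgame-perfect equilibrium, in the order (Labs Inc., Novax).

Labs Inc. best-responds to each possible Novax move:
- R0 → Labs Inc. plays Low (best of 17, 1, 3); Novax gets 5.
- R1 → Labs Inc. plays High (best of 16, 7, 18); Novax gets 5.
- R2 → Labs Inc. plays Med (best of 5, 12, 1); Novax gets 20.
- R3 → Labs Inc. plays High (best of 6, 2, 10); Novax gets 12.
- R4 → Labs Inc. plays High (best of 11, 13, 16); Novax gets 11.
Maximizing over 5, 5, 20, 12, 11, Novax chooses R2. Subgame-perfect outcome: (Med, R2) with payoffs (12, 20).

(Med, R2)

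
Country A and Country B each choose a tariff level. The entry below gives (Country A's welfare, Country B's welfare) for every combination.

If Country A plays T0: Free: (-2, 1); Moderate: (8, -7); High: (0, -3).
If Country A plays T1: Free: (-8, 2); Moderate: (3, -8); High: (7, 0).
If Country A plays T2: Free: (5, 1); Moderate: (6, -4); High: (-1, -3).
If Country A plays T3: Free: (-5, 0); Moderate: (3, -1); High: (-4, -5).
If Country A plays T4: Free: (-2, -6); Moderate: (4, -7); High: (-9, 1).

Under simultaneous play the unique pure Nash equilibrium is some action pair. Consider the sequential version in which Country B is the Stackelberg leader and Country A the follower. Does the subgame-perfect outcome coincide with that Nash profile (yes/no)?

Solve by backward induction (Country B leads).
- Free: Country A compares -2, -8, 5, -5, -2 and picks T2; Country B would get 1.
- Moderate: Country A compares 8, 3, 6, 3, 4 and picks T0; Country B would get -7.
- High: Country A compares 0, 7, -1, -4, -9 and picks T1; Country B would get 0.
Maximizing over 1, -7, 0, Country B chooses Free. Subgame-perfect outcome: (T2, Free) with payoffs (5, 1).
Now find the simultaneous Nash equilibrium.
Country A's best replies: Free→T2; Moderate→T0; High→T1.
Country B's best replies: T0→Free; T1→Free; T2→Free; T3→Free; T4→High.
The unique mutual best reply is (T2, Free), giving (5, 1).
Sequential outcome (T2, Free) coincides with the Nash profile (T2, Free).

yes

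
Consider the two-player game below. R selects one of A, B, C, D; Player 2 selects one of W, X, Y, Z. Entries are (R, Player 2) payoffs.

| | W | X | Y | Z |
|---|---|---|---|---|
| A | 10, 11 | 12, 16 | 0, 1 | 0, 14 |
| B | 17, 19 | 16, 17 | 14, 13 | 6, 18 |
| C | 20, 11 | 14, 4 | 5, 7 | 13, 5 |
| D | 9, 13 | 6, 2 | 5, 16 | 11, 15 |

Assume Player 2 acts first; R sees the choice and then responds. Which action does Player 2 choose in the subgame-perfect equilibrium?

X

Solve by backward induction (Player 2 leads).
- W: BR = C, leader payoff 11.
- X: BR = B, leader payoff 17.
- Y: BR = B, leader payoff 13.
- Z: BR = C, leader payoff 5.
Among 11, 17, 13, 5, the best is 17 at X. Subgame-perfect outcome: (B, X) with payoffs (16, 17).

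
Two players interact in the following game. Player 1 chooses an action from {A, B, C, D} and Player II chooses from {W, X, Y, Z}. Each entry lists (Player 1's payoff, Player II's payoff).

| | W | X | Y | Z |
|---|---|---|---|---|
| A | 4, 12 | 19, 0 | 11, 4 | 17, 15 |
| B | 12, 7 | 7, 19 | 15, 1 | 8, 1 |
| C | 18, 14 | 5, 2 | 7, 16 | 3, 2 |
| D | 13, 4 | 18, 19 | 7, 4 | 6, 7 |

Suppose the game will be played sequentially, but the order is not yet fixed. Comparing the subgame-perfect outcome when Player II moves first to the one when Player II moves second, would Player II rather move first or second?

second

If Player 1 leads: Player II's best replies are A→Z, B→X, C→Y, D→X; Player 1's induced payoffs 17, 7, 7, 18; outcome (D, X), payoffs (18, 19).
If Player II leads: Player 1's best replies are W→C, X→A, Y→B, Z→A; Player II's induced payoffs 14, 0, 1, 15; outcome (A, Z), payoffs (17, 15).
Player II gets 15 moving first and 19 moving second, so Player II prefers to move second.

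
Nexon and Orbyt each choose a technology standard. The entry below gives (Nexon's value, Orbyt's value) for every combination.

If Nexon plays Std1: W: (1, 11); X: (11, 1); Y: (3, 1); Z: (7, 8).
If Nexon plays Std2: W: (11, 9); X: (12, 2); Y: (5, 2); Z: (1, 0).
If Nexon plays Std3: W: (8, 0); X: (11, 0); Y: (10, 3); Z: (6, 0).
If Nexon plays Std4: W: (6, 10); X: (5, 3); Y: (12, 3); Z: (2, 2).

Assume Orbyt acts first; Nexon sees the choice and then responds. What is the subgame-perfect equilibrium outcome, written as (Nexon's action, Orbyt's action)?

(Std2, W)

Backward induction with Orbyt moving first.
- W → Nexon plays Std2 (best of 1, 11, 8, 6); Orbyt gets 9.
- X → Nexon plays Std2 (best of 11, 12, 11, 5); Orbyt gets 2.
- Y → Nexon plays Std4 (best of 3, 5, 10, 12); Orbyt gets 3.
- Z → Nexon plays Std1 (best of 7, 1, 6, 2); Orbyt gets 8.
Maximizing over 9, 2, 3, 8, Orbyt chooses W. Subgame-perfect outcome: (Std2, W) with payoffs (11, 9).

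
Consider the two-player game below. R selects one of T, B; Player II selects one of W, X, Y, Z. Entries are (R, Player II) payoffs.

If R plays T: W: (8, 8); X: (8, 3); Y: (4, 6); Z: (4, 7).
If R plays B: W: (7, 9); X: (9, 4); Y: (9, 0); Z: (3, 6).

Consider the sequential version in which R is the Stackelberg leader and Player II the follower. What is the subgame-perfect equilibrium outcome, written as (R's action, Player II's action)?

Solve by backward induction (R leads).
- T: BR = W, leader payoff 8.
- B: BR = W, leader payoff 7.
Among 8, 7, the best is 8 at T. Subgame-perfect outcome: (T, W) with payoffs (8, 8).

(T, W)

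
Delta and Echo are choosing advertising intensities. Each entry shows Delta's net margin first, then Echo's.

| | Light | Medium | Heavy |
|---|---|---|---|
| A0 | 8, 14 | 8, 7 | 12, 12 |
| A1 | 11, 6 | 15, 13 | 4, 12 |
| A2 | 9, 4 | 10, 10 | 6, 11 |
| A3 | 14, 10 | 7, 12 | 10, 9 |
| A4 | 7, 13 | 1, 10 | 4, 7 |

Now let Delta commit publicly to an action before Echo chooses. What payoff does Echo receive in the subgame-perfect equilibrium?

13

Echo best-responds to each possible Delta move:
- A0 → Echo plays Light (best of 14, 7, 12); Delta gets 8.
- A1 → Echo plays Medium (best of 6, 13, 12); Delta gets 15.
- A2 → Echo plays Heavy (best of 4, 10, 11); Delta gets 6.
- A3 → Echo plays Medium (best of 10, 12, 9); Delta gets 7.
- A4 → Echo plays Light (best of 13, 10, 7); Delta gets 7.
Maximizing over 8, 15, 6, 7, 7, Delta chooses A1. Subgame-perfect outcome: (A1, Medium) with payoffs (15, 13).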